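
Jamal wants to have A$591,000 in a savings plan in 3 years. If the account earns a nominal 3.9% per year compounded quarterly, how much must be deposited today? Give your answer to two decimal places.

A$526,042.87

With 4 periods per year: i = 0.00975, n = 12.
Discount factor = (1+0.00975)^(−12) = 0.890089; PV = 591,000 × 0.890089 = 526,042.8703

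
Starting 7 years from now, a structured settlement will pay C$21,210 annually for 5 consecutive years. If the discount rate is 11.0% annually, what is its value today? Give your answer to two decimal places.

PV at t=6 (ordinary 5-year annuity): 21210 × a(5|0.11) = 21210 × 3.695897 = 78,389.9757
PV₀ = 78,389.9757 / (1+0.11)^6 = 78,389.9757 / 1.870415 = 41,910.4822

C$41,910.48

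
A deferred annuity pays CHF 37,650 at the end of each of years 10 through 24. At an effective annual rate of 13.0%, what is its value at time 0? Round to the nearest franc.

CHF 80,994

Value one period before first payment (t=9): 37650 × [1 − (1+0.13)^(−15)] / 0.13 = 37650 × 6.462379 = 243,308.5627
PV₀ = 243,308.5627 / (1+0.13)^9 = 243,308.5627 / 3.004042 = 80,993.7304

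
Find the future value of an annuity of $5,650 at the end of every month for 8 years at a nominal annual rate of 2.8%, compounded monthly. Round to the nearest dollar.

$607,160

Periodic rate i = 0.028/12 = 0.00233333; n = 8 × 12 = 96 periods.
FV = 5650 × [(1+0.00233333)^96 − 1] / 0.00233333 = 5650 × 107.461981 = 607,160.1946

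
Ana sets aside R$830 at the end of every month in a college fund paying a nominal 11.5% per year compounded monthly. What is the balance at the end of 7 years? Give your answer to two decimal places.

R$106,367.61

Periodic rate i = 0.115/12 = 0.00958333; n = 7 × 12 = 84 periods.
FV = 830 × [(1+0.00958333)^84 − 1] / 0.00958333 = 830 × 128.153744 = 106,367.6073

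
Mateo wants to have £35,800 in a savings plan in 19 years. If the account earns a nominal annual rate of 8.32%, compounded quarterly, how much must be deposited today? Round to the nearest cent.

£7,488.46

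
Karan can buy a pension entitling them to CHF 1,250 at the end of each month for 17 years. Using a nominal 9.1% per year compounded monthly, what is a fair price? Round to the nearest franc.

CHF 129,539

Periodic rate i = 0.091/12 = 0.00758333; n = 17 × 12 = 204 periods.
Annuity factor a(204|0.00758333) = 103.630977; PV = 1250 × 103.630977 = 129,538.7218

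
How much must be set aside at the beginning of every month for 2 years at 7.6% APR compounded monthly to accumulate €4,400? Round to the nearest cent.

With 12 periods per year: i = 0.00633333, n = 24.
PMT = 4400 / ( [(1+0.00633333)^24 − 1] / 0.00633333 × (1+i) ) = 4400 / 25.995556 = 169.2597

€169.26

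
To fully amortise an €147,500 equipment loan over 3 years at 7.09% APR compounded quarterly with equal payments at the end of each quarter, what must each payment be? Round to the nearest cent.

€13,753.40

i = 0.0709/4 = 0.017725 per quarter; n = 3·4 = 12.
PMT = 147500 / ( [1 − (1+0.017725)^(−12)] / 0.017725 ) = 147500 / 10.724619 = 13,753.4023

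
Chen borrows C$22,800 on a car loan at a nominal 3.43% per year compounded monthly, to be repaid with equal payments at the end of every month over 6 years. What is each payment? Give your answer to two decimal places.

Periodic rate i = 0.0343/12 = 0.00285833; n = 6 × 12 = 72 periods.
Annuity-PV factor = 64.990722; PMT = 22800 / 64.990722 = 350.8193

C$350.82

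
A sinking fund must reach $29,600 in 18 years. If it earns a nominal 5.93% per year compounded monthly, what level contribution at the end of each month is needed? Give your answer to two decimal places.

$76.98

Periodic rate i = 0.0593/12 = 0.00494167; n = 18 × 12 = 216 periods.
FV-annuity factor = 384.521202; PMT = 29600 / 384.521202 = 76.9789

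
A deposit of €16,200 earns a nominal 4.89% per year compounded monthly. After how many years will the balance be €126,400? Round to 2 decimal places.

Periodic rate i = 0.0489/12 = 0.004075.
(1+i)^n = 126400/16200 = 7.80247, so n = ln 7.80247 / ln 1.00408 = 505.1836 months
= 505.1836/12 years

42.10 years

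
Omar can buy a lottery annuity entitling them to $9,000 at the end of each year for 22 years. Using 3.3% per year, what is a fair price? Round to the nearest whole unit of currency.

$139,215

Annuity factor a(22|0.033) = 15.468323; PV = 9000 × 15.468323 = 139,214.9055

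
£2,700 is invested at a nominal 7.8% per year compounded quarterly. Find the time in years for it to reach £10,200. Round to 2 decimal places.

Periodic rate i = 0.078/4 = 0.0195.
n = ln(10200/2700) / ln(1+0.0195) = ln(3.77778) / 0.019312 = 68.8232 quarters
= 68.8232/4 years

17.21 years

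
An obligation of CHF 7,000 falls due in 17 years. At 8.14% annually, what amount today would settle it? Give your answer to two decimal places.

CHF 1,850.67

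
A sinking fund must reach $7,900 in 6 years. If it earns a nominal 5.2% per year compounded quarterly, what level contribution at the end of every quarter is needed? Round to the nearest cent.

$282.60

With 4 periods per year: i = 0.013, n = 24.
FV-annuity factor = 27.954667; PMT = 7900 / 27.954667 = 282.6004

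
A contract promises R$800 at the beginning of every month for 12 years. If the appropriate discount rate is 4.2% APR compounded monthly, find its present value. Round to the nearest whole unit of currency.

R$90,684

i = 0.042/12 = 0.0035 per month; n = 12·12 = 144.
Annuity factor a(144|0.0035) × (1+i) = 113.355016; PV = 800 × 113.355016 = 90,684.0125
(annuity-due: payments at period start, so ×(1+i).)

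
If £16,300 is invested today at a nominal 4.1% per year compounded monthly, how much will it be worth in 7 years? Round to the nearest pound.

With 12 periods per year: i = 0.00341667, n = 84.
16,300 × (1+0.00341667)^84 = 16,300 × 1.331773 = 21,707.8931

£21,708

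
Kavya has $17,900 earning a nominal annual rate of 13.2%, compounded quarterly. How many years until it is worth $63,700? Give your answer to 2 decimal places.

Periodic rate i = 0.132/4 = 0.033.
(1+i)^n = 63700/17900 = 3.55866, so n = ln 3.55866 / ln 1.033 = 39.0974 quarters
= 39.0974/4 years

9.77 years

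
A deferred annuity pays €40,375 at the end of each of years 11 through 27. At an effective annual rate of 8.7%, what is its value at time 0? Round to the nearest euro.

€152,713

PV at t=10 (ordinary 17-year annuity): 40375 × a(17|0.087) = 40375 × 8.710834 = 351,699.9408
PV₀ = 351,699.9408 / (1+0.087)^10 = 351,699.9408 / 2.303008 = 152,713.2973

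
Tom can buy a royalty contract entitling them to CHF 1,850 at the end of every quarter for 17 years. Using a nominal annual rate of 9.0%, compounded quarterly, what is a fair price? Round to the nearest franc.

With 4 periods per year: i = 0.0225, n = 68.
PV = PMT · [1 − (1+i)^(−n)] / i = 1850 · 34.656039 = 64,113.6722

CHF 64,114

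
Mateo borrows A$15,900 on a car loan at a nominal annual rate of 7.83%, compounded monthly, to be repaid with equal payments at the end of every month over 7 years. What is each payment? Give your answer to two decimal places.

With 12 periods per year: i = 0.006525, n = 84.
Annuity-PV factor = 64.509249; PMT = 15900 / 64.509249 = 246.4763

A$246.48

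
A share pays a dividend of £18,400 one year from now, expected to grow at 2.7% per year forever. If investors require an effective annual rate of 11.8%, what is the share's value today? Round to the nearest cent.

PV = PMT / (i − g) = 18400 / (0.118 − 0.027) = 18400 / 0.091000 = 202,197.8022

£202,197.80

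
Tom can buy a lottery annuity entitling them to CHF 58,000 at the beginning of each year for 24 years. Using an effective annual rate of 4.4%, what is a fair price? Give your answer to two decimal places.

CHF 886,556.52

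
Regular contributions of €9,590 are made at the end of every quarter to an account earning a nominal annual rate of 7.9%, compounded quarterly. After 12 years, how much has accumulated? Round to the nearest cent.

€755,939.11

With 4 periods per year: i = 0.01975, n = 48.
FV = PMT · [(1+i)^n − 1] / i = 9590 · 78.825768 = 755,939.1124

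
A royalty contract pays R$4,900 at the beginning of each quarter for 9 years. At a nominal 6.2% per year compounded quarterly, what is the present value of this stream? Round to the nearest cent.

R$136,499.06

With 4 periods per year: i = 0.0155, n = 36.
PV = 4900 × [1 − (1+0.0155)^(−36)] / 0.0155 × (1+i) = 4900 × 27.856951 = 136,499.0623
(annuity-due: payments at period start, so ×(1+i).)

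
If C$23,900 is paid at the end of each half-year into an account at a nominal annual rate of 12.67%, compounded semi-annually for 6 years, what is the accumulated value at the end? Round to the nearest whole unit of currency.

i = 0.1267/2 = 0.06335 per half-year; n = 6·2 = 12.
FV = 23900 × [(1+0.06335)^12 − 1] / 0.06335 = 23900 × 17.203609 = 411,166.2443

C$411,166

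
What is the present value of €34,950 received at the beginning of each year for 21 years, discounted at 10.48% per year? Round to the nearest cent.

PV = 34950 × [1 − (1+0.1048)^(−21)] / 0.1048 × (1+i) = 34950 × 9.241919 = 323,005.0591
Payments are at the start of each period, so multiply by (1+i).

€323,005.06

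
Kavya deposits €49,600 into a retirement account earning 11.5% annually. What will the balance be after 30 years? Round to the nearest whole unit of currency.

€1,299,355

FV = 49,600 × (1 + 0.115)^30 = 1,299,354.6292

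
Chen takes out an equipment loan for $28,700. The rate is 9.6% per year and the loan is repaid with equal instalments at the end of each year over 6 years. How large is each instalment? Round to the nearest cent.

Annuity-PV factor = 4.406792; PMT = 28700 / 4.406792 = 6,512.6746

$6,512.67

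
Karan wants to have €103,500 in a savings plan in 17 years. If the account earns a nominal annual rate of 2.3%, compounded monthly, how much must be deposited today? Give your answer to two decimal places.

€70,031.55

i = 0.023/12 = 0.00191667 per month; n = 17·12 = 204.
Discount factor = (1+0.00191667)^(−204) = 0.676633; PV = 103,500 × 0.676633 = 70,031.5492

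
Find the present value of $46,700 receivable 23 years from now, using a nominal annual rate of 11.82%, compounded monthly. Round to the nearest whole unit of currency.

Periodic rate i = 0.1182/12 = 0.00985; n = 23 × 12 = 276 periods.
PV = FV·(1+i)^(−n) = 46,700 × 0.066850 = 3,121.9131

$3,122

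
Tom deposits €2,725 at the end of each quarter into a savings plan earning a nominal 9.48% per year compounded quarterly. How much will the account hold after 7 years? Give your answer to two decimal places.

€106,561.96

With 4 periods per year: i = 0.0237, n = 28.
Accumulation factor s(28|0.0237) = 39.105308; FV = 2725 × 39.105308 = 106,561.9649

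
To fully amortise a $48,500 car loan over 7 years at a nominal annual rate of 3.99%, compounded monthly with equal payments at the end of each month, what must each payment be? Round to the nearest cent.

$662.71

i = 0.0399/12 = 0.003325 per month; n = 7·12 = 84.
Annuity-PV factor = 73.183921; PMT = 48500 / 73.183921 = 662.7139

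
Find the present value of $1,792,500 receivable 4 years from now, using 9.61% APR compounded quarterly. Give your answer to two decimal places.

$1,225,999.28

i = 0.0961/4 = 0.024025 per quarter; n = 4·4 = 16.
PV = 1,792,500 / (1 + 0.024025)^16 = 1,792,500 / 1.462073 = 1,225,999.2765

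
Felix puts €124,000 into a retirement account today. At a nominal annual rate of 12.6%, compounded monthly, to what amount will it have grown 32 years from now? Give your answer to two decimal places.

€6,844,909.97

With 12 periods per year: i = 0.0105, n = 384.
FV = PV·(1+i)^n = 124,000 × 55.200887 = 6,844,909.9663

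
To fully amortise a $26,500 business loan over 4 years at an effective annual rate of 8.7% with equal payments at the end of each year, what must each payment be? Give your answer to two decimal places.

PMT = 26500 / ( [1 − (1+0.087)^(−4)] / 0.087 ) = 26500 / 3.261168 = 8,125.9220

$8,125.92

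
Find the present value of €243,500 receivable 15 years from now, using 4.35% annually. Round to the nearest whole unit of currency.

€128,562

PV = FV·(1+i)^(−n) = 243,500 × 0.527975 = 128,561.8652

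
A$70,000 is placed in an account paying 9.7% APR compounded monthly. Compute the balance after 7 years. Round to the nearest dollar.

i = 0.097/12 = 0.00808333 per month; n = 7·12 = 84.
FV = 70,000 × (1 + 0.00808333)^84 = 137,657.0779

A$137,657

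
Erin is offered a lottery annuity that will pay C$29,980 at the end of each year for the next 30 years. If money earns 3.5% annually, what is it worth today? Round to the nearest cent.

PV = PMT · [1 − (1+i)^(−n)] / i = 29980 · 18.392045 = 551,393.5214

C$551,393.52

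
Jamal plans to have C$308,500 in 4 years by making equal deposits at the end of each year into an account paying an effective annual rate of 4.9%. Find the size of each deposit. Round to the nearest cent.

C$71,682.15

FV-annuity factor = 4.303722; PMT = 308500 / 4.303722 = 71,682.1452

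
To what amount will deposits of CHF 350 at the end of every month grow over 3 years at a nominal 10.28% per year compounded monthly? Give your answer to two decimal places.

CHF 14,686.05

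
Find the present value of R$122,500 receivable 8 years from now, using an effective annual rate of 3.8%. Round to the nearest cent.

R$90,898.61

PV = FV·(1+i)^(−n) = 122,500 × 0.742030 = 90,898.6139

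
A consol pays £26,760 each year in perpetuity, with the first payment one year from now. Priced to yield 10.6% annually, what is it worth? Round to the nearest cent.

PV = C/r = 26760/0.106 = 252,452.8302

£252,452.83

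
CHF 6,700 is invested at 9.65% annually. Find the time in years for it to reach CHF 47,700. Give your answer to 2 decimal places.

(1+i)^n = 47700/6700 = 7.11940, so n = ln 7.11940 / ln 1.0965 = 21.3065 years

21.31 years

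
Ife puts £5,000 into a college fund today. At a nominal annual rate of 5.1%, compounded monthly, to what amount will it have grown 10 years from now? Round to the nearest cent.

£8,317.46

Periodic rate i = 0.051/12 = 0.00425; n = 10 × 12 = 120 periods.
FV = 5,000 × (1 + 0.00425)^120 = 8,317.4625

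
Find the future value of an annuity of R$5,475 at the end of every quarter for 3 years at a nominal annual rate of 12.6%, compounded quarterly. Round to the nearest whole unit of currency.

R$78,367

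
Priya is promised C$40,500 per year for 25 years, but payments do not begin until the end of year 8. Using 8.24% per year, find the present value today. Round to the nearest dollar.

C$243,362

Value one period before first payment (t=7): 40500 × [1 − (1+0.0824)^(−25)] / 0.0824 = 40500 × 10.459520 = 423,610.5689
PV₀ = 423,610.5689 / (1+0.0824)^7 = 423,610.5689 / 1.740662 = 243,361.7401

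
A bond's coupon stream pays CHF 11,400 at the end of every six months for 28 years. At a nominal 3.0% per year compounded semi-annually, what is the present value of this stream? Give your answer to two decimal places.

Periodic rate i = 0.03/2 = 0.015; n = 28 × 2 = 56 periods.
PV = 11400 × [1 − (1+0.015)^(−56)] / 0.015 = 11400 × 37.705879 = 429,847.0164

CHF 429,847.02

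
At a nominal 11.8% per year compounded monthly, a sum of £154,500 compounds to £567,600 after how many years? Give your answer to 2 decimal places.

11.08 years

Periodic rate i = 0.118/12 = 0.00983333.
n = ln(567600/154500) / ln(1+0.00983333) = ln(3.67379) / 0.009785 = 132.9773 months
= 132.9773/12 years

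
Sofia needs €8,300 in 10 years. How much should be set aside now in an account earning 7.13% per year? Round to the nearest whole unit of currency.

€4,168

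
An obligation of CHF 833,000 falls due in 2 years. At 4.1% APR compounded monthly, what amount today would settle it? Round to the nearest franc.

i = 0.041/12 = 0.00341667 per month; n = 2·12 = 24.
PV = 833,000 / (1 + 0.00341667)^24 = 833,000 / 1.085304 = 767,526.8075

CHF 767,527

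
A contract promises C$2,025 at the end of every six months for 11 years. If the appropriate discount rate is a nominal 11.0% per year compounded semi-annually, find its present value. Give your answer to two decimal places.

Periodic rate i = 0.11/2 = 0.055; n = 11 × 2 = 22 periods.
Annuity factor a(22|0.055) = 12.583170; PV = 2025 × 12.583170 = 25,480.9187

C$25,480.92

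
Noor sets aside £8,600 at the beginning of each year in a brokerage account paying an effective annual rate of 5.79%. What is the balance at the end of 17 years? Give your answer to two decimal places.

FV = 8600 × [(1+0.0579)^17 − 1] / 0.0579 × (1+i) = 8600 × 29.297900 = 251,961.9409
(Beginning-of-period payments → annuity-due factor ×(1+i).)

£251,961.94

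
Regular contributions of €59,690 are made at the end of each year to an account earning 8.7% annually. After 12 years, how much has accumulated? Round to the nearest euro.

€1,180,876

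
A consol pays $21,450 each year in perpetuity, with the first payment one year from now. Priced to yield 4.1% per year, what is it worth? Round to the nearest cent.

$523,170.73

PV = C/r = 21450/0.041 = 523,170.7317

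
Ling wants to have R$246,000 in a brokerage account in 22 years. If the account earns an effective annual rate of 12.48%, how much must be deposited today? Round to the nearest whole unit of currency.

R$18,505

PV = 246,000 / (1 + 0.1248)^22 = 246,000 / 13.294034 = 18,504.5419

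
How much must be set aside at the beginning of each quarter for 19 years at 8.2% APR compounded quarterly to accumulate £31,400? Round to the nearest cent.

£171.63

With 4 periods per year: i = 0.0205, n = 76.
FV-annuity factor × (1+i) = 182.947083; PMT = 31400 / 182.947083 = 171.6343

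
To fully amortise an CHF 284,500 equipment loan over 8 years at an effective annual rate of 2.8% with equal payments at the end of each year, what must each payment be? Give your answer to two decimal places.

PMT = 284500 / ( [1 − (1+0.028)^(−8)] / 0.028 ) = 284500 / 7.079295 = 40,187.6193

CHF 40,187.62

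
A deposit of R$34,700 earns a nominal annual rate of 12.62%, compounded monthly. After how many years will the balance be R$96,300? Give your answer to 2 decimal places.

Periodic rate i = 0.1262/12 = 0.0105167.
(1+i)^n = 96300/34700 = 2.77522, so n = ln 2.77522 / ln 1.01052 = 97.5677 months
= 97.5677/12 years

8.13 years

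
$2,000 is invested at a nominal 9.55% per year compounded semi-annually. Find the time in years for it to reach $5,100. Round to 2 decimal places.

Periodic rate i = 0.0955/2 = 0.04775.
n = ln(5100/2000) / ln(1+0.04775) = ln(2.55000) / 0.046645 = 20.0685 half-years
= 20.0685/2 years

10.03 years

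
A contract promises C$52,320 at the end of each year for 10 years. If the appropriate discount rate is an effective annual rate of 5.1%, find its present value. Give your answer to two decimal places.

C$402,046.40

PV = PMT · [1 − (1+i)^(−n)] / i = 52320 · 7.684373 = 402,046.4021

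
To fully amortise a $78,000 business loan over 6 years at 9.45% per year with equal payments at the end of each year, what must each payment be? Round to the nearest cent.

PMT = 78000 / ( [1 − (1+0.0945)^(−6)] / 0.0945 ) = 78000 / 4.426365 = 17,621.6822

$17,621.68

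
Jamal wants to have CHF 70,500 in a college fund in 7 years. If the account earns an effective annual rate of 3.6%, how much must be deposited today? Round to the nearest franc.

PV = FV·(1+i)^(−n) = 70,500 × 0.780696 = 55,039.0373

CHF 55,039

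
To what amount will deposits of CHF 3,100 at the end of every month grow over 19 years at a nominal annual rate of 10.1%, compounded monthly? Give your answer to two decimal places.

With 12 periods per year: i = 0.00841667, n = 228.
FV = PMT · [(1+i)^n − 1] / i = 3100 · 684.313345 = 2,121,371.3709

CHF 2,121,371.37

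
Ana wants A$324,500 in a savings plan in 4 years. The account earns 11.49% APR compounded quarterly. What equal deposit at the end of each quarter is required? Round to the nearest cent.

With 4 periods per year: i = 0.028725, n = 16.
FV-annuity factor = 19.955345; PMT = 324500 / 19.955345 = 16,261.3077

A$16,261.31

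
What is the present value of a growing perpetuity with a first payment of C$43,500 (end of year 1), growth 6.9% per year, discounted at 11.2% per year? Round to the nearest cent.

PV = PMT / (i − g) = 43500 / (0.112 − 0.069) = 43500 / 0.043000 = 1,011,627.9070

C$1,011,627.91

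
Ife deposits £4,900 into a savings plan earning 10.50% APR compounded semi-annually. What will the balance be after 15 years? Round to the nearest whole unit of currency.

£22,744

Periodic rate i = 0.105/2 = 0.0525; n = 15 × 2 = 30 periods.
FV = 4,900 × (1 + 0.0525)^30 = 22,743.6003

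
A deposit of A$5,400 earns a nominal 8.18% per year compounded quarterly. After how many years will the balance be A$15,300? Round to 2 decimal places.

12.86 years

Periodic rate i = 0.0818/4 = 0.02045.
n = ln(15300/5400) / ln(1+0.02045) = ln(2.83333) / 0.020244 = 51.4458 quarters
= 51.4458/4 years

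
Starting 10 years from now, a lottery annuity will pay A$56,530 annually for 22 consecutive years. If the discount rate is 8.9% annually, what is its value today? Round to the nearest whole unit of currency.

PV at t=9 (ordinary 22-year annuity): 56530 × a(22|0.089) = 56530 × 9.514100 = 537,832.0621
PV₀ = 537,832.0621 / (1+0.089)^9 = 537,832.0621 / 2.154026 = 249,686.9077

A$249,687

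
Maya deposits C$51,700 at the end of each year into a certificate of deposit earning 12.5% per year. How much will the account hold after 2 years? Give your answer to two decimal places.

C$109,862.50

FV = 51700 × [(1+0.125)^2 − 1] / 0.125 = 51700 × 2.125000 = 109,862.5000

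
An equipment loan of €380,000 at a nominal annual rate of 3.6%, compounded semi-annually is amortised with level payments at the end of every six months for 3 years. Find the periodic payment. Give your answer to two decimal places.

With 2 periods per year: i = 0.018, n = 6.
Annuity-PV factor = 5.639435; PMT = 380000 / 5.639435 = 67,382.6394

€67,382.64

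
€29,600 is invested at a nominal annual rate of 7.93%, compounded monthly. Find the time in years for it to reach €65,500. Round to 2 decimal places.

Periodic rate i = 0.0793/12 = 0.00660833.
(1+i)^n = 65500/29600 = 2.21284, so n = ln 2.21284 / ln 1.00661 = 120.5898 months
= 120.5898/12 years

10.05 years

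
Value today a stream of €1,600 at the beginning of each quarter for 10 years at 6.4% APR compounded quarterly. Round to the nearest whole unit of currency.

Periodic rate i = 0.064/4 = 0.016; n = 10 × 4 = 40 periods.
PV = 1600 × [1 − (1+0.016)^(−40)] / 0.016 × (1+i) = 1600 × 29.846874 = 47,754.9989
(annuity-due: payments at period start, so ×(1+i).)

€47,755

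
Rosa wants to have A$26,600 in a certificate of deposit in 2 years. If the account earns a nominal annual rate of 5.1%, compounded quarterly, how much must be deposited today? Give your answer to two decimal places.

A$24,036.08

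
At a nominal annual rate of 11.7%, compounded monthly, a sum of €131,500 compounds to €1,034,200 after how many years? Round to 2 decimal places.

17.71 years

Periodic rate i = 0.117/12 = 0.00975.
(1+i)^n = 1.0342e+06/131500 = 7.86464, so n = ln 7.86464 / ln 1.00975 = 212.5553 months
= 212.5553/12 years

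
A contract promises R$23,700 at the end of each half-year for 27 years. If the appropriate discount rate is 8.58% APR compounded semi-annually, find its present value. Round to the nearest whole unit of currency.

R$495,275

Periodic rate i = 0.0858/2 = 0.0429; n = 27 × 2 = 54 periods.
PV = 23700 × [1 − (1+0.0429)^(−54)] / 0.0429 = 23700 × 20.897682 = 495,275.0751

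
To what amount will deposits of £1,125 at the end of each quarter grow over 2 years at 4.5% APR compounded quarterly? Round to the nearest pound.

£9,362

With 4 periods per year: i = 0.01125, n = 8.
FV = PMT · [(1+i)^n − 1] / i = 1125 · 8.322188 = 9,362.4616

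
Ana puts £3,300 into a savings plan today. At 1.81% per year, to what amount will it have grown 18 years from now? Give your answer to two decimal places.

FV = 3,300 × (1 + 0.0181)^18 = 4,557.6588

£4,557.66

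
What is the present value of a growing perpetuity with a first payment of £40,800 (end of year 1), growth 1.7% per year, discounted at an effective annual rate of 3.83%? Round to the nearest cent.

£1,915,492.96

PV = PMT / (i − g) = 40800 / (0.0383 − 0.017) = 40800 / 0.021300 = 1,915,492.9577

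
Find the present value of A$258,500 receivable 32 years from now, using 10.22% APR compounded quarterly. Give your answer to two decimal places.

A$10,232.58

With 4 periods per year: i = 0.02555, n = 128.
PV = 258,500 / (1 + 0.02555)^128 = 258,500 / 25.262445 = 10,232.5803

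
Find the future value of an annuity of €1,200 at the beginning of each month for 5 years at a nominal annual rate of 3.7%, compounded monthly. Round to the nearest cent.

€79,200.61

With 12 periods per year: i = 0.00308333, n = 60.
Accumulation factor s(60|0.00308333) × (1+i) = 66.000506; FV = 1200 × 66.000506 = 79,200.6068
(Beginning-of-period payments → annuity-due factor ×(1+i).)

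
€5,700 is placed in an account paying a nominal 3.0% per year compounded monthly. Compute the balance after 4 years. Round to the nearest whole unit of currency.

€6,426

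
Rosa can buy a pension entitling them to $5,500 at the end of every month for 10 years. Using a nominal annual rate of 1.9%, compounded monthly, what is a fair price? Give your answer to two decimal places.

i = 0.019/12 = 0.00158333 per month; n = 10·12 = 120.
Annuity factor a(120|0.00158333) = 109.210484; PV = 5500 × 109.210484 = 600,657.6612

$600,657.66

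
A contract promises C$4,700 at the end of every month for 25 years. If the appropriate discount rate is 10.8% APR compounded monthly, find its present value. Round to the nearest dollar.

C$486,700

i = 0.108/12 = 0.009 per month; n = 25·12 = 300.
PV = 4700 × [1 − (1+0.009)^(−300)] / 0.009 = 4700 × 103.553098 = 486,699.5624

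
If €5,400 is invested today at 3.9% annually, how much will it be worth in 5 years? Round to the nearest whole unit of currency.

€6,538

FV = PV·(1+i)^n = 5,400 × 1.210815 = 6,538.4002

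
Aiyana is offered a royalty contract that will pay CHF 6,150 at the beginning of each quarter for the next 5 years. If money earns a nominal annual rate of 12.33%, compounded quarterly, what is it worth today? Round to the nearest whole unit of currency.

CHF 93,601

With 4 periods per year: i = 0.030825, n = 20.
PV = PMT · [1 − (1+i)^(−n)] / i × (1+i) = 6150 · 15.219747 = 93,601.4465
(Beginning-of-period payments → annuity-due factor ×(1+i).)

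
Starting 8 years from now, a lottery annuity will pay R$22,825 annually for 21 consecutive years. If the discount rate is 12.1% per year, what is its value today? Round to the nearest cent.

R$77,094.95

PV at t=7 (ordinary 21-year annuity): 22825 × a(21|0.121) = 22825 × 7.513710 = 171,500.4387
Discount back 7 years: 171,500.4387 × (1+0.121)^(−7) = 171,500.4387 × 0.449532 = 77,094.9528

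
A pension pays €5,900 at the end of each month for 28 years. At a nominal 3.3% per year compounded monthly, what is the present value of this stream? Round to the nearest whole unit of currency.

€1,292,783

With 12 periods per year: i = 0.00275, n = 336.
PV = PMT · [1 − (1+i)^(−n)] / i = 5900 · 219.115694 = 1,292,782.5920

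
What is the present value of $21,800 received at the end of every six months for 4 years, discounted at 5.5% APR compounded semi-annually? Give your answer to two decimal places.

Periodic rate i = 0.055/2 = 0.0275; n = 4 × 2 = 8 periods.
PV = 21800 × [1 − (1+0.0275)^(−8)] / 0.0275 = 21800 × 7.094314 = 154,656.0541

$154,656.05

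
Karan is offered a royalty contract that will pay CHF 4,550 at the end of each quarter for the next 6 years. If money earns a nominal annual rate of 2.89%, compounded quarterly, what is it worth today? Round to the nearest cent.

CHF 99,926.47

With 4 periods per year: i = 0.007225, n = 24.
PV = 4550 × [1 − (1+0.007225)^(−24)] / 0.007225 = 4550 × 21.961861 = 99,926.4693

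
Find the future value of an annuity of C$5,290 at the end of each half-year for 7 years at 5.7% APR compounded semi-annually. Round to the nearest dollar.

Periodic rate i = 0.057/2 = 0.0285; n = 7 × 2 = 14 periods.
FV = 5290 × [(1+0.0285)^14 − 1] / 0.0285 = 5290 × 16.913710 = 89,473.5283

C$89,474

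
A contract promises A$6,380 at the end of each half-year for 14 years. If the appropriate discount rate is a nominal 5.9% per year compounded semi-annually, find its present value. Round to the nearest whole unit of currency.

With 2 periods per year: i = 0.0295, n = 28.
PV = PMT · [1 − (1+i)^(−n)] / i = 6380 · 18.879335 = 120,450.1562

A$120,450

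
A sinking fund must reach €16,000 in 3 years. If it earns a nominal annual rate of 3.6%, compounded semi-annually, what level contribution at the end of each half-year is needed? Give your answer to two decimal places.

Periodic rate i = 0.036/2 = 0.018; n = 3 × 2 = 6 periods.
FV-annuity factor = 6.276568; PMT = 16000 / 6.276568 = 2,549.1638

€2,549.16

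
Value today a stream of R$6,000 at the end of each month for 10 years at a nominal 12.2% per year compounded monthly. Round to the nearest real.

R$414,853

Periodic rate i = 0.122/12 = 0.0101667; n = 10 × 12 = 120 periods.
Annuity factor a(120|0.0101667) = 69.142192; PV = 6000 × 69.142192 = 414,853.1510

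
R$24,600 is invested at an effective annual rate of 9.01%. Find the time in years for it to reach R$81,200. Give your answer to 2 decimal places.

13.84 years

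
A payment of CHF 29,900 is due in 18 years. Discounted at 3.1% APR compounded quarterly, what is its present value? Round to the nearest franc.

With 4 periods per year: i = 0.00775, n = 72.
Discount factor = (1+0.00775)^(−72) = 0.573585; PV = 29,900 × 0.573585 = 17,150.1964

CHF 17,150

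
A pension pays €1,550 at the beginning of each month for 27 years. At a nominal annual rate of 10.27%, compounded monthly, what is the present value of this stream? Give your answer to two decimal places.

€171,111.88

With 12 periods per year: i = 0.00855833, n = 324.
PV = PMT · [1 − (1+i)^(−n)] / i × (1+i) = 1550 · 110.394762 = 171,111.8810
(annuity-due: payments at period start, so ×(1+i).)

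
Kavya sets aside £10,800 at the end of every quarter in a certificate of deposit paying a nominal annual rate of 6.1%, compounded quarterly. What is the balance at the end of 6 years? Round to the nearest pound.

£310,174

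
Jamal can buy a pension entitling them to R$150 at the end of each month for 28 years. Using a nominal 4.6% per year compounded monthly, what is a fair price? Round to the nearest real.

R$28,311

Periodic rate i = 0.046/12 = 0.00383333; n = 28 × 12 = 336 periods.
PV = PMT · [1 − (1+i)^(−n)] / i = 150 · 188.738637 = 28,310.7956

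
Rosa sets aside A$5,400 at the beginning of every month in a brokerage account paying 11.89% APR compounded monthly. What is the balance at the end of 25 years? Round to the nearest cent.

A$10,048,530.10

i = 0.1189/12 = 0.00990833 per month; n = 25·12 = 300.
FV = 5400 × [(1+0.00990833)^300 − 1] / 0.00990833 × (1+i) = 5400 × 1860.838907 = 10,048,530.0951
(Beginning-of-period payments → annuity-due factor ×(1+i).)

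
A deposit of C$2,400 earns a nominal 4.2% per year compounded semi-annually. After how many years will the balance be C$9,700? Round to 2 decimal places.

33.60 years

Periodic rate i = 0.042/2 = 0.021.
(1+i)^n = 9700/2400 = 4.04167, so n = ln 4.04167 / ln 1.021 = 67.2034 half-years
= 67.2034/2 years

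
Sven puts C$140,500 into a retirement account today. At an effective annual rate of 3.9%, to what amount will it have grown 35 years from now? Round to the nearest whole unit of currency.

C$536,069

FV = PV·(1+i)^n = 140,500 × 3.815436 = 536,068.7474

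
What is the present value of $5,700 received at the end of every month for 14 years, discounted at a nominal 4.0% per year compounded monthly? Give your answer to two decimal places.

Periodic rate i = 0.04/12 = 0.00333333; n = 14 × 12 = 168 periods.
Annuity factor a(168|0.00333333) = 128.477623; PV = 5700 × 128.477623 = 732,322.4483

$732,322.45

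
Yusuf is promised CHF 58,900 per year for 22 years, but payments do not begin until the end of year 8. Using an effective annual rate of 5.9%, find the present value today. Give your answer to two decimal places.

PV at t=7 (ordinary 22-year annuity): 58900 × a(22|0.059) = 58900 × 12.146990 = 715,457.7044
Discount back 7 years: 715,457.7044 × (1+0.059)^(−7) = 715,457.7044 × 0.669466 = 478,974.3359

CHF 478,974.34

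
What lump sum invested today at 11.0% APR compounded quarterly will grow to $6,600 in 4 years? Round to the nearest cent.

i = 0.11/4 = 0.0275 per quarter; n = 4·4 = 16.
Discount factor = (1+0.0275)^(−16) = 0.647874; PV = 6,600 × 0.647874 = 4,275.9700

$4,275.97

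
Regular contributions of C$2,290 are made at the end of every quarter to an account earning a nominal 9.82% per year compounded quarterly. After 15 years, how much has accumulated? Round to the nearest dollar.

With 4 periods per year: i = 0.02455, n = 60.
Accumulation factor s(60|0.02455) = 133.824081; FV = 2290 × 133.824081 = 306,457.1459

C$306,457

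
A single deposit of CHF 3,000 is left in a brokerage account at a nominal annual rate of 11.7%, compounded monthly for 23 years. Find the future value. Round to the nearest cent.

Periodic rate i = 0.117/12 = 0.00975; n = 23 × 12 = 276 periods.
3,000 × (1+0.00975)^276 = 3,000 × 14.555458 = 43,666.3733

CHF 43,666.37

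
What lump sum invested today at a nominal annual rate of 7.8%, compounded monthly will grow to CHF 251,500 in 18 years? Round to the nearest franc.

CHF 62,053

With 12 periods per year: i = 0.0065, n = 216.
Discount factor = (1+0.0065)^(−216) = 0.246731; PV = 251,500 × 0.246731 = 62,052.8420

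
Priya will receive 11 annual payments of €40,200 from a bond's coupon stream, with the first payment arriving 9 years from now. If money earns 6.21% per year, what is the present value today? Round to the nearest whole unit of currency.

Value one period before first payment (t=8): 40200 × [1 − (1+0.0621)^(−11)] / 0.0621 = 40200 × 7.802853 = 313,674.6898
Discount back 8 years: 313,674.6898 × (1+0.0621)^(−8) = 313,674.6898 × 0.617557 = 193,711.8579

€193,712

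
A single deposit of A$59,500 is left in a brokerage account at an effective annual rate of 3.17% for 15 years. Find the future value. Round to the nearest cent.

A$95,020.74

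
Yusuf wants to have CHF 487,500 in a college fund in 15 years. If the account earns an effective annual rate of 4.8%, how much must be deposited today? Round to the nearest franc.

Discount factor = (1+0.048)^(−15) = 0.494972; PV = 487,500 × 0.494972 = 241,298.9212

CHF 241,299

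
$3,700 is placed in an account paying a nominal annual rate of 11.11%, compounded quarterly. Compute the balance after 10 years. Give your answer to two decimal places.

$11,069.39

i = 0.1111/4 = 0.027775 per quarter; n = 10·4 = 40.
FV = 3,700 × (1 + 0.027775)^40 = 11,069.3904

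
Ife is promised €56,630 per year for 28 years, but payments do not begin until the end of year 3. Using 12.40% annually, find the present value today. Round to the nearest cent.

Value one period before first payment (t=2): 56630 × [1 − (1+0.124)^(−28)] / 0.124 = 56630 × 7.758938 = 439,388.6855
PV₀ = 439,388.6855 / (1+0.124)^2 = 439,388.6855 / 1.263376 = 347,789.3244

€347,789.32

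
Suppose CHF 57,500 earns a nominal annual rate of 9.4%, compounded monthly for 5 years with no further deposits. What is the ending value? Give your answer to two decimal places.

CHF 91,831.34

With 12 periods per year: i = 0.00783333, n = 60.
FV = 57,500 × (1 + 0.00783333)^60 = 91,831.3435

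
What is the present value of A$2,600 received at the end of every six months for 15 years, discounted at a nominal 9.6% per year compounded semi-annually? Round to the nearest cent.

A$40,895.97

Periodic rate i = 0.096/2 = 0.048; n = 15 × 2 = 30 periods.
Annuity factor a(30|0.048) = 15.729220; PV = 2600 × 15.729220 = 40,895.9728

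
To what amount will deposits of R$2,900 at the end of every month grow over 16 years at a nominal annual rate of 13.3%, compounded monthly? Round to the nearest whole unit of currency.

Periodic rate i = 0.133/12 = 0.0110833; n = 16 × 12 = 192 periods.
FV = 2900 × [(1+0.0110833)^192 − 1] / 0.0110833 = 2900 × 658.675250 = 1,910,158.2263

R$1,910,158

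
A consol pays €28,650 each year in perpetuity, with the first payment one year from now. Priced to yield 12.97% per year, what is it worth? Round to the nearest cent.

€220,894.37

PV = C/r = 28650/0.1297 = 220,894.3716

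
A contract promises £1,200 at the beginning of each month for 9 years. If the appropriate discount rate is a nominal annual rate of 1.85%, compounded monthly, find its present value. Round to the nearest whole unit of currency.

i = 0.0185/12 = 0.00154167 per month; n = 9·12 = 108.
PV = PMT · [1 − (1+i)^(−n)] / i × (1+i) = 1200 · 99.570758 = 119,484.9092
(annuity-due: payments at period start, so ×(1+i).)

£119,485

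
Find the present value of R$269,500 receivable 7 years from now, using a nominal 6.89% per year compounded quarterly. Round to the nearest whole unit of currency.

Periodic rate i = 0.0689/4 = 0.017225; n = 7 × 4 = 28 periods.
PV = FV·(1+i)^(−n) = 269,500 × 0.619902 = 167,063.6884

R$167,064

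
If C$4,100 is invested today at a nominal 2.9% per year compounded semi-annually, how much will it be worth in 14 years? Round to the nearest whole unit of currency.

Periodic rate i = 0.029/2 = 0.0145; n = 14 × 2 = 28 periods.
4,100 × (1+0.0145)^28 = 4,100 × 1.496434 = 6,135.3776

C$6,135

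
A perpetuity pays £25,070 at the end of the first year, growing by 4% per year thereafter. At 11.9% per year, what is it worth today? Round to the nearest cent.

PV = PMT / (i − g) = 25070 / (0.119 − 0.04) = 25070 / 0.079000 = 317,341.7722

£317,341.77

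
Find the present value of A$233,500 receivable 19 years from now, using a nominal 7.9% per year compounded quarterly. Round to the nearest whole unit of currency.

Periodic rate i = 0.079/4 = 0.01975; n = 19 × 4 = 76 periods.
PV = 233,500 / (1 + 0.01975)^76 = 233,500 / 4.421018 = 52,815.8923

A$52,816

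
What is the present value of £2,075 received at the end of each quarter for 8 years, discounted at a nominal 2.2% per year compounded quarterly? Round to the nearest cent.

With 4 periods per year: i = 0.0055, n = 32.
Annuity factor a(32|0.0055) = 29.268638; PV = 2075 × 29.268638 = 60,732.4243

£60,732.42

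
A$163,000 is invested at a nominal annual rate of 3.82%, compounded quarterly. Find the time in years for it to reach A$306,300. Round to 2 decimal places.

Periodic rate i = 0.0382/4 = 0.00955.
(1+i)^n = 306300/163000 = 1.87914, so n = ln 1.87914 / ln 1.00955 = 66.3688 quarters
= 66.3688/4 years

16.59 years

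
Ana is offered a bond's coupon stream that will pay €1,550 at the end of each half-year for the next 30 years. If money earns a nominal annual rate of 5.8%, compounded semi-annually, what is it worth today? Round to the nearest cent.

€43,831.90

Periodic rate i = 0.058/2 = 0.029; n = 30 × 2 = 60 periods.
Annuity factor a(60|0.029) = 28.278648; PV = 1550 × 28.278648 = 43,831.9048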